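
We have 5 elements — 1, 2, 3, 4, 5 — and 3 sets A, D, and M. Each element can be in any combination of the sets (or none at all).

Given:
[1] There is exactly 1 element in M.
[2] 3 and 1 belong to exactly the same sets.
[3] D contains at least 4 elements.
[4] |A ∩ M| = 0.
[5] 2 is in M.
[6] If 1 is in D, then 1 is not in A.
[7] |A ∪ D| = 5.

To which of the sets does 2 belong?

2: D, M

From (5): 2 ∈ M.
(1): M already has 1, so the rest are out.
Suppose 2 ∈ A: no assignment then satisfies all the clues, so 2 ∉ A.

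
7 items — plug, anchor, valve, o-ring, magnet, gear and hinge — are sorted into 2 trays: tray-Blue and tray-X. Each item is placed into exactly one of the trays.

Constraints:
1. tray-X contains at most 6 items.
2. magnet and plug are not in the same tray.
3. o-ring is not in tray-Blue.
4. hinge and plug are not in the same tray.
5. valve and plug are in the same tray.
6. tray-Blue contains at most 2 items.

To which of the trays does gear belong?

From (3): o-ring ∉ tray-Blue.
Only one tray left: o-ring ∈ tray-X.
Suppose gear ∈ tray-Blue: no assignment then satisfies all the clues, so gear ∉ tray-Blue.

gear: tray-X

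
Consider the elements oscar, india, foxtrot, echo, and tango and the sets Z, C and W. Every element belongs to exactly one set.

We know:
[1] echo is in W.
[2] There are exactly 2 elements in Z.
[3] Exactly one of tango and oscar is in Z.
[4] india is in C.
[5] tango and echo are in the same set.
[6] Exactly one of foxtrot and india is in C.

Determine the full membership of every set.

Z = {foxtrot, oscar}; C = {india}; W = {echo, tango}

From (1): echo ∈ W.
From (4): india ∈ C.
(5): tango matches echo: tango ∉ Z.
(5): tango matches echo: tango ∉ C.
(5): tango matches echo: tango ∈ W.
(6) (exactly one): foxtrot ∉ C.
(2): only 2 candidates remain for Z, so all are in.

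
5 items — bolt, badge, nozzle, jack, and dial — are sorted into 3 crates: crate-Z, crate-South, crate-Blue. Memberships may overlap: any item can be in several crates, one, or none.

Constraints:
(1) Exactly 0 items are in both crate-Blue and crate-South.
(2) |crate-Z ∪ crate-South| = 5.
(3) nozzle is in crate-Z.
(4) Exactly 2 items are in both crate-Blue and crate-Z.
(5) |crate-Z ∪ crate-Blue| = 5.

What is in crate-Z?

crate-Z = {badge, bolt, dial, jack, nozzle}

From (3): nozzle ∈ crate-Z.
Suppose bolt ∉ crate-Z: no assignment then satisfies all the clues, so bolt ∈ crate-Z.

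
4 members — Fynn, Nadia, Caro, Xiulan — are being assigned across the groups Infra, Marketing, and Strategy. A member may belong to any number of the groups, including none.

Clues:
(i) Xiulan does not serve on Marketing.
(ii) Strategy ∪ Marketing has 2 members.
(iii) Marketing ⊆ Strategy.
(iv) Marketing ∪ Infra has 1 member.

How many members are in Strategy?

2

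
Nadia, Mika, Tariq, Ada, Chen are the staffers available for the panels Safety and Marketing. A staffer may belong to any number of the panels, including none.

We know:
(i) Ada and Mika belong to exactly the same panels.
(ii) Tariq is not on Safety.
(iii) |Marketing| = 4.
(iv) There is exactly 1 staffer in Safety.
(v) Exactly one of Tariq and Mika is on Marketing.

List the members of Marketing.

Marketing = {Ada, Chen, Mika, Nadia}

From (ii): Tariq ∉ Safety.
Suppose Nadia ∉ Marketing: no assignment then satisfies all the clues, so Nadia ∈ Marketing.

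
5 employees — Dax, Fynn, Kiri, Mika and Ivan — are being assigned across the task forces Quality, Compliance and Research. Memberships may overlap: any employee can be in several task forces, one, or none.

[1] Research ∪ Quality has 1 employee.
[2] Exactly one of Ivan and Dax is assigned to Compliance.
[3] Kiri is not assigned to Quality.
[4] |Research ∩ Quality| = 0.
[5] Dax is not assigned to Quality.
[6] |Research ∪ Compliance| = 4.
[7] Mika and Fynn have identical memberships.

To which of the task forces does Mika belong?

Mika: Compliance

From (3): Kiri ∉ Quality.
From (5): Dax ∉ Quality.
Suppose Mika ∈ Quality: no assignment then satisfies all the clues, so Mika ∉ Quality.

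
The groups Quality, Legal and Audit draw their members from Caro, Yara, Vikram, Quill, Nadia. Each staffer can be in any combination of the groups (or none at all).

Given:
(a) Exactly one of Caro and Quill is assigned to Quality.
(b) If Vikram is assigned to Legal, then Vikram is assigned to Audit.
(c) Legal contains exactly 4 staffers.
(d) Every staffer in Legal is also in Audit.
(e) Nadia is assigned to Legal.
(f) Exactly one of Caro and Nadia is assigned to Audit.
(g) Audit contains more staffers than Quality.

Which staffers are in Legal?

From (e): Nadia ∈ Legal.
(d) with Nadia ∈ Legal: Nadia ∈ Audit.
(f) (exactly one): Caro ∉ Audit.
(d) contrapositive: Caro ∉ Legal.
(c): only 4 candidates remain for Legal, so all are in.
(d) with Yara ∈ Legal: Yara ∈ Audit.
(d) with Vikram ∈ Legal: Vikram ∈ Audit.
(d) with Quill ∈ Legal: Quill ∈ Audit.

Legal = {Nadia, Quill, Vikram, Yara}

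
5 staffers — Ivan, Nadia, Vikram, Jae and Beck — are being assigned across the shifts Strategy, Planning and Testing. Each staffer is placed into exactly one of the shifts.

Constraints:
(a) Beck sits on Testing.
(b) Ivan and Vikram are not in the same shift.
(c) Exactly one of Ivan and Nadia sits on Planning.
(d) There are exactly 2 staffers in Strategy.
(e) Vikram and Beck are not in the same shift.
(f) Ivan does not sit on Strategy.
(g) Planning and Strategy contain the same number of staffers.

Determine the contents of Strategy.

From (a): Beck ∈ Testing.
From (f): Ivan ∉ Strategy.
(e): Vikram ∉ Testing.
Suppose Nadia ∉ Strategy: no assignment then satisfies all the clues, so Nadia ∈ Strategy.

Strategy = {Nadia, Vikram}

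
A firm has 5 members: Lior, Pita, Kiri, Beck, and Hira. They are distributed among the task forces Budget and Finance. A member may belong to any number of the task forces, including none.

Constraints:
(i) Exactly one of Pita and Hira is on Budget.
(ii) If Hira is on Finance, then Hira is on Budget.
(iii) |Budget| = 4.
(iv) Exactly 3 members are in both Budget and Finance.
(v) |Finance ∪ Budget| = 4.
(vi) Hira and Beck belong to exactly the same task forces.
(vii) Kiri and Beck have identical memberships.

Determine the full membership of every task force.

Budget = {Beck, Hira, Kiri, Lior}; Finance = {Beck, Hira, Kiri}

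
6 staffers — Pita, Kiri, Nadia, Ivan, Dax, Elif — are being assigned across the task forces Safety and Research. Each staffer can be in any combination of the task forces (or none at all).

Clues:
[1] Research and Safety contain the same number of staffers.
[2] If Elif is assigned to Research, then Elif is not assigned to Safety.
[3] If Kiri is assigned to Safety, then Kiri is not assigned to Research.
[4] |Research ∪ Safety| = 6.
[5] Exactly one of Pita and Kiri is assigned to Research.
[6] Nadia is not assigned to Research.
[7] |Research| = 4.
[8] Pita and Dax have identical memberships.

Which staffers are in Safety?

Safety = {Dax, Kiri, Nadia, Pita}

From (6): Nadia ∉ Research.
Suppose Pita ∉ Safety: no assignment then satisfies all the clues, so Pita ∈ Safety.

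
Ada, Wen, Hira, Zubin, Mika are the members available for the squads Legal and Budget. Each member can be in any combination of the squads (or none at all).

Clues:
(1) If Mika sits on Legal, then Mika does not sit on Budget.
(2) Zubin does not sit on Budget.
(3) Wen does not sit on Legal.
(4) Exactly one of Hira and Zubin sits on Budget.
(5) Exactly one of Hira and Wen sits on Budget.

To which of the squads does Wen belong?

Wen: none

From (2): Zubin ∉ Budget.
From (3): Wen ∉ Legal.
(4) (exactly one): Hira ∈ Budget.
(5) (exactly one): Wen ∉ Budget.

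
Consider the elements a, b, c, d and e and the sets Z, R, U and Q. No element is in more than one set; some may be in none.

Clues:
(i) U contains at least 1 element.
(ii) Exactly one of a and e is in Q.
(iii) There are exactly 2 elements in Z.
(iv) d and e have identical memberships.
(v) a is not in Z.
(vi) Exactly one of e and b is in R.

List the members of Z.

Z = {d, e}

From (v): a ∉ Z.
Suppose b ∈ Z: no assignment then satisfies all the clues, so b ∉ Z.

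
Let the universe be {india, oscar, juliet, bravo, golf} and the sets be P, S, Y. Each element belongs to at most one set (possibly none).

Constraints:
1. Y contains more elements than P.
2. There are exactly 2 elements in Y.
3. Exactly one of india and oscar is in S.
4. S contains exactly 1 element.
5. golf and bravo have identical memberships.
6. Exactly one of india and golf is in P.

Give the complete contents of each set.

P = {india}; S = {oscar}; Y = {bravo, golf}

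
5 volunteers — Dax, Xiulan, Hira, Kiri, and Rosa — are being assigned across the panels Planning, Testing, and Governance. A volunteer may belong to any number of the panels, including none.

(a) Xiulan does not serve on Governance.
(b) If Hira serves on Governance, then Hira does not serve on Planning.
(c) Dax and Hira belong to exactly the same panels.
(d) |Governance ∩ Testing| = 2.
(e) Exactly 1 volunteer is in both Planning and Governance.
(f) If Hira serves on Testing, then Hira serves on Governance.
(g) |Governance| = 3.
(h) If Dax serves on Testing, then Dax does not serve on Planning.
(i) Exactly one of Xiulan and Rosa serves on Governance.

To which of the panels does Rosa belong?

Rosa: Governance, Planning

From (a): Xiulan ∉ Governance.
(i) (exactly one): Rosa ∈ Governance.
Suppose Rosa ∉ Planning: no assignment then satisfies all the clues, so Rosa ∈ Planning.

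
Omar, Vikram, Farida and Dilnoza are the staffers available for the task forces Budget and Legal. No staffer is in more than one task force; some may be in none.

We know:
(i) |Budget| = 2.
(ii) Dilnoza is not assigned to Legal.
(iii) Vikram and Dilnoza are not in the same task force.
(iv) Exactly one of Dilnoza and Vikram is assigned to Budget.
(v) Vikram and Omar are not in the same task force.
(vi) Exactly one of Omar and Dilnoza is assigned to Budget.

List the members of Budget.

Budget = {Dilnoza, Farida}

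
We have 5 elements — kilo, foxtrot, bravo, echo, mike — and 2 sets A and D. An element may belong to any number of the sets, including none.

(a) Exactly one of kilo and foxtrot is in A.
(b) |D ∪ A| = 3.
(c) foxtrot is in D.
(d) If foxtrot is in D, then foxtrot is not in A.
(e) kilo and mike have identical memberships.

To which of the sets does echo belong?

echo: none

From (c): foxtrot ∈ D.
(d): foxtrot ∉ A.
(a) (exactly one): kilo ∈ A.
(e): mike matches kilo: mike ∈ A.
Suppose echo ∈ A: no assignment then satisfies all the clues, so echo ∉ A.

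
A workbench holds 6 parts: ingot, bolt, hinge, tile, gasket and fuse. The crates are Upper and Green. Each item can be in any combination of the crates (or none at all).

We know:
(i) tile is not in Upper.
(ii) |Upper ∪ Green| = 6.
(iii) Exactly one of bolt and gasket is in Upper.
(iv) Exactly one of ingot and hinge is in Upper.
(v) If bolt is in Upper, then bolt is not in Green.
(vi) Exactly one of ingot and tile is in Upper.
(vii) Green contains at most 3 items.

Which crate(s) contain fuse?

fuse: Upper

From (i): tile ∉ Upper.
(vi) (exactly one): ingot ∈ Upper.
(iv) (exactly one): hinge ∉ Upper.
Suppose fuse ∉ Upper: no assignment then satisfies all the clues, so fuse ∈ Upper.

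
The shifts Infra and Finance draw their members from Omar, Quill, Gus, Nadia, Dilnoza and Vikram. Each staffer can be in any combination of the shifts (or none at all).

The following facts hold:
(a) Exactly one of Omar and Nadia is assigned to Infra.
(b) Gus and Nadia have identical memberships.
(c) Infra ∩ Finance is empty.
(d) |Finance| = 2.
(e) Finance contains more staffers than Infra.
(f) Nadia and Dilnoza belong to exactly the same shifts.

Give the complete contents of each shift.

Infra = {Omar}; Finance = {Quill, Vikram}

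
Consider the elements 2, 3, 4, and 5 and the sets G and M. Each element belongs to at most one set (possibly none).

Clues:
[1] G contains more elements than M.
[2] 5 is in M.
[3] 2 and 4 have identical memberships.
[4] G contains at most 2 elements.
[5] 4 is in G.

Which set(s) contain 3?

From (2): 5 ∈ M.
From (5): 4 ∈ G.
(3): 2 matches 4: 2 ∈ G.
(4): G already has 2, so the rest are out.
Suppose 3 ∈ M: no assignment then satisfies all the clues, so 3 ∉ M.

3: none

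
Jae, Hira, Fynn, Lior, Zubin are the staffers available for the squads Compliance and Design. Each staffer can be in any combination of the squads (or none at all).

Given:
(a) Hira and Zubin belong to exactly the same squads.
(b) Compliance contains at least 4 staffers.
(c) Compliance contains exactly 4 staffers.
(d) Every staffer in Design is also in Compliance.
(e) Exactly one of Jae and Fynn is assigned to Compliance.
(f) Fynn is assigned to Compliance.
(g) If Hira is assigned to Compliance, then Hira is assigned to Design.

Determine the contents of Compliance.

From (f): Fynn ∈ Compliance.
(e) (exactly one): Jae ∉ Compliance.
(b): only 4 candidates remain for Compliance, so all are in.
(d) contrapositive: Jae ∉ Design.
(g): Hira ∈ Design.
(a): Zubin matches Hira: Zubin ∈ Design.

Compliance = {Fynn, Hira, Lior, Zubin}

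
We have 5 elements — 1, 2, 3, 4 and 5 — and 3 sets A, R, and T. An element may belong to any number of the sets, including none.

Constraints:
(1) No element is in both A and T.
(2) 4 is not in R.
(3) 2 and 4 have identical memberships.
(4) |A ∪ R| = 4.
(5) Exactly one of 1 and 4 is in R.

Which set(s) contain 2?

2: A

From (2): 4 ∉ R.
(3): 2 matches 4: 2 ∉ R.
(5) (exactly one): 1 ∈ R.
Suppose 2 ∉ A: no assignment then satisfies all the clues, so 2 ∈ A.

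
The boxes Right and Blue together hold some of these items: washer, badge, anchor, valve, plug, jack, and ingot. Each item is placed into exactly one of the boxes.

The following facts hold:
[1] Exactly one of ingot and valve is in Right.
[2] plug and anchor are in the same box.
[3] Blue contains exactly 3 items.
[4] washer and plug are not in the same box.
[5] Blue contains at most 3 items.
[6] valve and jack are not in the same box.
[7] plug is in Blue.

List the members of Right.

Right = {badge, ingot, jack, washer}

From (7): plug ∈ Blue.
(2): anchor matches plug: anchor ∉ Right.
(2): anchor matches plug: anchor ∈ Blue.
(4): washer ∉ Blue.
Only one box left: washer ∈ Right.
Suppose badge ∉ Right: no assignment then satisfies all the clues, so badge ∈ Right.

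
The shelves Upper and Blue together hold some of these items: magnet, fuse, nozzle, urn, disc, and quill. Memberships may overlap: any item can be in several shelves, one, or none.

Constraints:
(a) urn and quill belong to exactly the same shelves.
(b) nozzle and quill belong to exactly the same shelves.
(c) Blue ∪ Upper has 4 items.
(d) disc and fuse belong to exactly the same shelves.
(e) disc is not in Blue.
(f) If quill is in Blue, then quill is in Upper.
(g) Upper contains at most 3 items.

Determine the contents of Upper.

Upper = {nozzle, quill, urn}

From (e): disc ∉ Blue.
(d): fuse matches disc: fuse ∉ Blue.
Suppose magnet ∈ Upper: no assignment then satisfies all the clues, so magnet ∉ Upper.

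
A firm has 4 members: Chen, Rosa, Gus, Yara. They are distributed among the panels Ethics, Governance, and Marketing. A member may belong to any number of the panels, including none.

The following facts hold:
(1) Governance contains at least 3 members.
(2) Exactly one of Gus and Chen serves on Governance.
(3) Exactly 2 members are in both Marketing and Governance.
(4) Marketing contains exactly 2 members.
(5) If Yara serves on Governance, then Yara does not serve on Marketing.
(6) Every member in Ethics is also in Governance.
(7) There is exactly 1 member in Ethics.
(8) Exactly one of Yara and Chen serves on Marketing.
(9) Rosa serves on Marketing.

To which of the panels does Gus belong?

Gus: none

From (9): Rosa ∈ Marketing.
Suppose Gus ∈ Ethics: no assignment then satisfies all the clues, so Gus ∉ Ethics.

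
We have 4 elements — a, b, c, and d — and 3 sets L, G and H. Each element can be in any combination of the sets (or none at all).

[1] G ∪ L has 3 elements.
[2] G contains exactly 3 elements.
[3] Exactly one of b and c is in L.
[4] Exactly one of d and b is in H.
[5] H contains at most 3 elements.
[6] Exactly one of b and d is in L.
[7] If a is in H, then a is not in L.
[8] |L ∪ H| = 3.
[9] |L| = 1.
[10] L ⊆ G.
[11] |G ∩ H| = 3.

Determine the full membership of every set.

L = {b}; G = {a, b, c}; H = {a, b, c}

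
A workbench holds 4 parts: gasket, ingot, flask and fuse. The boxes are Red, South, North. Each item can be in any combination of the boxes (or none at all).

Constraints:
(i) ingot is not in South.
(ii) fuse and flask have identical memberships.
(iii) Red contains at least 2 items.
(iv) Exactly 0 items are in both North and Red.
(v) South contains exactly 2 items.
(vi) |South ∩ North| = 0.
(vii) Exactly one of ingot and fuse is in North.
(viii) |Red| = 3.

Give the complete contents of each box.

Red = {flask, fuse, gasket}; South = {flask, fuse}; North = {ingot}

From (i): ingot ∉ South.
Suppose gasket ∉ Red: no assignment then satisfies all the clues, so gasket ∈ Red.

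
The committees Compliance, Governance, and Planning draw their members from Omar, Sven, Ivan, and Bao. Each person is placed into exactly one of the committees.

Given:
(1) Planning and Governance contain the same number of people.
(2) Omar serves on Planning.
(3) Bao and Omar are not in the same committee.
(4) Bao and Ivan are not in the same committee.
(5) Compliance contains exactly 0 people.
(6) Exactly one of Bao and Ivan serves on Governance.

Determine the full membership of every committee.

From (2): Omar ∈ Planning.
(3): Bao ∉ Planning.
(5): Compliance already has 0, so the rest are out.
Only one committee left: Bao ∈ Governance.
(4): Ivan ∉ Governance.
Only one committee left: Ivan ∈ Planning.
Suppose Sven ∉ Governance: no assignment then satisfies all the clues, so Sven ∈ Governance.

Compliance = {}; Governance = {Bao, Sven}; Planning = {Ivan, Omar}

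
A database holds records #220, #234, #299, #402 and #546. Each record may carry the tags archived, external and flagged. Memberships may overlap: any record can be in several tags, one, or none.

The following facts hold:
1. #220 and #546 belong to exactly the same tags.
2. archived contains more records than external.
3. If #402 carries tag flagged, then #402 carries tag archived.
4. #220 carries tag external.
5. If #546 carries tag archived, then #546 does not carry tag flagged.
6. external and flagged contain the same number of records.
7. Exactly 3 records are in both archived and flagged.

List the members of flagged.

flagged = {#234, #299, #402}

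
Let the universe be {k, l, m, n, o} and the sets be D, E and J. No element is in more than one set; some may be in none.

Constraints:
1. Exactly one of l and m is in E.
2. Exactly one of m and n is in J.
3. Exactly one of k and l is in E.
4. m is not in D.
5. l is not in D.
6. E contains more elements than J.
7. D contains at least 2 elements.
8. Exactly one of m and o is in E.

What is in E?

E = {l, o}

From (4): m ∉ D.
From (5): l ∉ D.
Suppose k ∈ E: no assignment then satisfies all the clues, so k ∉ E.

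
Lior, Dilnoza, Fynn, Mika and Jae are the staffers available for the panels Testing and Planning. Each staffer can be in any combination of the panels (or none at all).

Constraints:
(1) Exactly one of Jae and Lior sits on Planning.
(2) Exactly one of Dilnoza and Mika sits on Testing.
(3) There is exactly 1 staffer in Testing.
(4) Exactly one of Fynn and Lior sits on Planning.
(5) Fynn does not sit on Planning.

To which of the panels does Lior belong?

From (5): Fynn ∉ Planning.
(4) (exactly one): Lior ∈ Planning.
(1) (exactly one): Jae ∉ Planning.
Suppose Lior ∈ Testing: no assignment then satisfies all the clues, so Lior ∉ Testing.

Lior: Planning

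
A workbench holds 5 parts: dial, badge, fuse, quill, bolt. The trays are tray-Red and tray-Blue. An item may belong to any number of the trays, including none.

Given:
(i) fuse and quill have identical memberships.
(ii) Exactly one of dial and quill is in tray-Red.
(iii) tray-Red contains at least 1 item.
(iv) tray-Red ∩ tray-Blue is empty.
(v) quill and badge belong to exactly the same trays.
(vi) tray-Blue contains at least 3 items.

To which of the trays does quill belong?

quill: tray-Blue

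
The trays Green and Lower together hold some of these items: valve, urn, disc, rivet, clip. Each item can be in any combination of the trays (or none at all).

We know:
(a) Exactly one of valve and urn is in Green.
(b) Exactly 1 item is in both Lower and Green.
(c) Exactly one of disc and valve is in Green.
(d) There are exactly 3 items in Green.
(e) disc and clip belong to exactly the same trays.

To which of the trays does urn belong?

urn: Green, Lower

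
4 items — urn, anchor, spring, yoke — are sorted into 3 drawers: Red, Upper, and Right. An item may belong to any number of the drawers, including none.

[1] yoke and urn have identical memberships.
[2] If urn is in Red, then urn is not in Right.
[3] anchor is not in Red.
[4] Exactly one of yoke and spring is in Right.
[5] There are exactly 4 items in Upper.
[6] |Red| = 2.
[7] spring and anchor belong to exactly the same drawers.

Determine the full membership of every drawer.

Red = {urn, yoke}; Upper = {anchor, spring, urn, yoke}; Right = {anchor, spring}

From (3): anchor ∉ Red.
(5): only 4 candidates remain for Upper, so all are in.
(7): spring matches anchor: spring ∉ Red.
(6): only 2 candidates remain for Red, so all are in.
(2): urn ∉ Right.
(1): yoke matches urn: yoke ∉ Right.
(4) (exactly one): spring ∈ Right.
(7): anchor matches spring: anchor ∈ Right.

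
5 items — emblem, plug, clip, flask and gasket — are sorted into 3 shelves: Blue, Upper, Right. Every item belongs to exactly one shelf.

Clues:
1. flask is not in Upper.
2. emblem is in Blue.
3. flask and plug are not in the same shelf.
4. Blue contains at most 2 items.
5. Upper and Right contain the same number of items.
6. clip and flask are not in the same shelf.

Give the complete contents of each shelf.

Blue = {emblem}; Upper = {clip, plug}; Right = {flask, gasket}

From (1): flask ∉ Upper.
From (2): emblem ∈ Blue.
Suppose plug ∈ Blue: no assignment then satisfies all the clues, so plug ∉ Blue.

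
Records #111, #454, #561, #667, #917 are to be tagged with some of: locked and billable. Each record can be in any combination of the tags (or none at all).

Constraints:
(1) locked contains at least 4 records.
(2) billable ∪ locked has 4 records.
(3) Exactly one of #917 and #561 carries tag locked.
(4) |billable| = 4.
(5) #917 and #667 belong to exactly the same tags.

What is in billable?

billable = {#111, #454, #667, #917}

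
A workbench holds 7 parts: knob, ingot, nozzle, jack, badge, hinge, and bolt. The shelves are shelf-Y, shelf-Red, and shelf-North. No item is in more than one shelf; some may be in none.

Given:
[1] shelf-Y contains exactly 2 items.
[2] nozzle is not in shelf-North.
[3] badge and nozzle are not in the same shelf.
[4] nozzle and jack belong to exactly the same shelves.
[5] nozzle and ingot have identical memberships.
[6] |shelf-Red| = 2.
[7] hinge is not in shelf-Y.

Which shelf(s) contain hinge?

From (2): nozzle ∉ shelf-North.
From (7): hinge ∉ shelf-Y.
(4): jack matches nozzle: jack ∉ shelf-North.
(5): ingot matches nozzle: ingot ∉ shelf-North.
Suppose hinge ∉ shelf-Red: no assignment then satisfies all the clues, so hinge ∈ shelf-Red.

hinge: shelf-Red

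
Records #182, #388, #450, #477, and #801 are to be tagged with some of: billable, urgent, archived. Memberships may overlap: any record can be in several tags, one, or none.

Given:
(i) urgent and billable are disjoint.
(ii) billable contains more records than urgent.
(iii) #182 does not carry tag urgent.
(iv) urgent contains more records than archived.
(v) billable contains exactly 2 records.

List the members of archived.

archived = {}

From (iii): #182 ∉ urgent.
Suppose #182 ∈ archived: no assignment then satisfies all the clues, so #182 ∉ archived.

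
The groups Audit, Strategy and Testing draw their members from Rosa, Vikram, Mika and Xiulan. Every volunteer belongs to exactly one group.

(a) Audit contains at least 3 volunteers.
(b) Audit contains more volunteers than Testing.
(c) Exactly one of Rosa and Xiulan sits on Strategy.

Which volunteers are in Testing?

Testing = {}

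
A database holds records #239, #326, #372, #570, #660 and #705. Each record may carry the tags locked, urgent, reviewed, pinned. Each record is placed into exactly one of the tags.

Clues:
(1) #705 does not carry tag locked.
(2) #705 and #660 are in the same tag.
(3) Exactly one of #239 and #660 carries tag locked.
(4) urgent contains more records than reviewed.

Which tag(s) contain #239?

#239: locked

From (1): #705 ∉ locked.
(2): #660 matches #705: #660 ∉ locked.
(3) (exactly one): #239 ∈ locked.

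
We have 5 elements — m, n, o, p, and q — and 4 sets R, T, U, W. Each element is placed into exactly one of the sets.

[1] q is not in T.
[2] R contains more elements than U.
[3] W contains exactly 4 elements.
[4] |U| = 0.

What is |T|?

0

From (1): q ∉ T.
(4): U already has 0, so the rest are out.
Suppose m ∈ T: no assignment then satisfies all the clues, so m ∉ T.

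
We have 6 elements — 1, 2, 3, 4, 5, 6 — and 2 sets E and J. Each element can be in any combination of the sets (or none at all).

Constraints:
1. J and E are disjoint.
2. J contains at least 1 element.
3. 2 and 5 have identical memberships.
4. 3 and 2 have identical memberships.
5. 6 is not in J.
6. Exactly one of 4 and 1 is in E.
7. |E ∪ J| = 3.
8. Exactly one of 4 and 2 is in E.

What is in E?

E = {4, 6}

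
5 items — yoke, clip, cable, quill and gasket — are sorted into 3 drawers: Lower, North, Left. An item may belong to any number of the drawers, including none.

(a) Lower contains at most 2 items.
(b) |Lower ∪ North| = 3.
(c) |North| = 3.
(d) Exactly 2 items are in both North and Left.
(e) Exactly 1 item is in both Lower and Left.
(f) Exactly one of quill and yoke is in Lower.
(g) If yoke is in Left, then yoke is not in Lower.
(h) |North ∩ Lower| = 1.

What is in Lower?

Lower = {quill}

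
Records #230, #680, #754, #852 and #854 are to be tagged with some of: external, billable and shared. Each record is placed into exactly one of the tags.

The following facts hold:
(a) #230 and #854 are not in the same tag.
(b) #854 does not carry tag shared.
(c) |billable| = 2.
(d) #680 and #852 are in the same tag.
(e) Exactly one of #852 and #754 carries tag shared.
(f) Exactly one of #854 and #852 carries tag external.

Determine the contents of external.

external = {#854}

From (b): #854 ∉ shared.
Suppose #230 ∈ external: no assignment then satisfies all the clues, so #230 ∉ external.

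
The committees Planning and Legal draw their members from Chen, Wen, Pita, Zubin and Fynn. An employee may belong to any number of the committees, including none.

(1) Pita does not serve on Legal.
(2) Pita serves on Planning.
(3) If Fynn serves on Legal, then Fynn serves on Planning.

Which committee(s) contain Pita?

Pita: Planning

From (1): Pita ∉ Legal.
From (2): Pita ∈ Planning.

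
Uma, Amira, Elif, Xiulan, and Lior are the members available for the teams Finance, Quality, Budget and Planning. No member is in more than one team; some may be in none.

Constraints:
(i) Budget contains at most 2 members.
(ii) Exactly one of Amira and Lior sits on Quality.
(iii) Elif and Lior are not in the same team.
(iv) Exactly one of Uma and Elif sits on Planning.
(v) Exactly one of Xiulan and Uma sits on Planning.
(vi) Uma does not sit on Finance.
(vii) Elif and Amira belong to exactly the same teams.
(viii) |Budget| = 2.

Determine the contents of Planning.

Planning = {Uma}

From (vi): Uma ∉ Finance.
Suppose Uma ∉ Planning: no assignment then satisfies all the clues, so Uma ∈ Planning.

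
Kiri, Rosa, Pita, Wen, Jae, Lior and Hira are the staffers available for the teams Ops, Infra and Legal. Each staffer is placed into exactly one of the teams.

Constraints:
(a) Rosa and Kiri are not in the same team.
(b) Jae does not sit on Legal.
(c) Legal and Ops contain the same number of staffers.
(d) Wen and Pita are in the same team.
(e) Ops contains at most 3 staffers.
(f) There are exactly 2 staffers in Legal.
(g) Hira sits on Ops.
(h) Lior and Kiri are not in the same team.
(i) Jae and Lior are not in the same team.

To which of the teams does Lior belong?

Lior: Legal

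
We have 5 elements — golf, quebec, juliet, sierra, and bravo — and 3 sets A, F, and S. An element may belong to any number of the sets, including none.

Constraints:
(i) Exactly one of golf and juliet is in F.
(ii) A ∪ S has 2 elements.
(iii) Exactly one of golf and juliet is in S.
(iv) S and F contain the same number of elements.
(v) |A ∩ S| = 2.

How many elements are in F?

2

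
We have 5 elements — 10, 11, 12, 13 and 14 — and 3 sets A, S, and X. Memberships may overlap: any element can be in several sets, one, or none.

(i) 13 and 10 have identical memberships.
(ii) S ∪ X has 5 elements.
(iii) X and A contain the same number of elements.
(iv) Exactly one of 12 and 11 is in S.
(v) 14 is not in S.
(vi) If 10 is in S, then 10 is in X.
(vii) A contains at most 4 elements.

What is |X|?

4

From (v): 14 ∉ S.
Suppose 10 ∉ A: no assignment then satisfies all the clues, so 10 ∈ A.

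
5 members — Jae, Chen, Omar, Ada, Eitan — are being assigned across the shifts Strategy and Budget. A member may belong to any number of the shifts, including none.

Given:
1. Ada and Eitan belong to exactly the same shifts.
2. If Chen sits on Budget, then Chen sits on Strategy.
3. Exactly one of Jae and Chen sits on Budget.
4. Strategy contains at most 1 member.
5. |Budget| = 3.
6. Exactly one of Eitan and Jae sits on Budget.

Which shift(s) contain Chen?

Chen: Budget, Strategy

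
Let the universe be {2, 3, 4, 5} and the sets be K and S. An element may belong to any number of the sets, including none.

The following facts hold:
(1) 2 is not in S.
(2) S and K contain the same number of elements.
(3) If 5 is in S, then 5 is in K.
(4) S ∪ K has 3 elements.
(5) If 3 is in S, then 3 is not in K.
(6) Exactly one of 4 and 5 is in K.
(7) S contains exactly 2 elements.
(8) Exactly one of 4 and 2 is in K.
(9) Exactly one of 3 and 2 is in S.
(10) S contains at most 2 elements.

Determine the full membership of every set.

K = {2, 5}; S = {3, 5}

From (1): 2 ∉ S.
(9) (exactly one): 3 ∈ S.
(5): 3 ∉ K.
Suppose 2 ∉ K: no assignment then satisfies all the clues, so 2 ∈ K.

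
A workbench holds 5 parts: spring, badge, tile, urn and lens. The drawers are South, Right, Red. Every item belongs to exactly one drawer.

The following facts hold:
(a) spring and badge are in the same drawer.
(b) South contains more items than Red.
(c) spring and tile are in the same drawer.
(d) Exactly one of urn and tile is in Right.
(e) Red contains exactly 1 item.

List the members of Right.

Right = {urn}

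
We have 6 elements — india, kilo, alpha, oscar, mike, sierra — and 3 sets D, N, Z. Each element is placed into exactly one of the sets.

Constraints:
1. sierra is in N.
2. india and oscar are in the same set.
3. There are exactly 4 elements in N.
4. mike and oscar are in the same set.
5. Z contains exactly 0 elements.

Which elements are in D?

D = {alpha, kilo}

From (1): sierra ∈ N.
(5): Z already has 0, so the rest are out.
Suppose india ∈ D: no assignment then satisfies all the clues, so india ∉ D.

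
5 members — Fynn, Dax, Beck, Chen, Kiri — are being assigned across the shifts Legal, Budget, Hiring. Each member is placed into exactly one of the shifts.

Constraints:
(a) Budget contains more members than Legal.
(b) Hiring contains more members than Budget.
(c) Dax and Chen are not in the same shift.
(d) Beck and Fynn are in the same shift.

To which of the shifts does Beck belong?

Beck: Hiring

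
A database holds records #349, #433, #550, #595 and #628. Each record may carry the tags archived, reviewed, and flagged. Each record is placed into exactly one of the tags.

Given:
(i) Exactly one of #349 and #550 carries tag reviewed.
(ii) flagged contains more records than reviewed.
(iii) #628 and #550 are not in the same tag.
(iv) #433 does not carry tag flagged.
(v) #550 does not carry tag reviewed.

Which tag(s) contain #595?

#595: flagged

From (iv): #433 ∉ flagged.
From (v): #550 ∉ reviewed.
(i) (exactly one): #349 ∈ reviewed.
Suppose #595 ∈ archived: no assignment then satisfies all the clues, so #595 ∉ archived.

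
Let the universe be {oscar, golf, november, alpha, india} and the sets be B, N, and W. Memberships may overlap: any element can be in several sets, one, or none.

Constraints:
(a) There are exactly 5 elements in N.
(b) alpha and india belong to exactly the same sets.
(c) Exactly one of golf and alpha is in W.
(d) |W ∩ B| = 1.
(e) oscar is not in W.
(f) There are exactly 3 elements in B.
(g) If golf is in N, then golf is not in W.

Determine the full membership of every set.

B = {golf, november, oscar}; N = {alpha, golf, india, november, oscar}; W = {alpha, india, november}

From (e): oscar ∉ W.
(a): only 5 candidates remain for N, so all are in.
(g): golf ∉ W.
(c) (exactly one): alpha ∈ W.
(b): india matches alpha: india ∈ W.
Suppose oscar ∉ B: no assignment then satisfies all the clues, so oscar ∈ B.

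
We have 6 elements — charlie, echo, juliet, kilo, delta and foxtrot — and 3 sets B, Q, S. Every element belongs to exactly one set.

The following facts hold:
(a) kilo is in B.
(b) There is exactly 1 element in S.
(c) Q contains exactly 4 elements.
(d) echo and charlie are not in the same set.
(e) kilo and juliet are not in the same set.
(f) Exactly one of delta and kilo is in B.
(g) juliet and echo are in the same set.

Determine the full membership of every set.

B = {kilo}; Q = {delta, echo, foxtrot, juliet}; S = {charlie}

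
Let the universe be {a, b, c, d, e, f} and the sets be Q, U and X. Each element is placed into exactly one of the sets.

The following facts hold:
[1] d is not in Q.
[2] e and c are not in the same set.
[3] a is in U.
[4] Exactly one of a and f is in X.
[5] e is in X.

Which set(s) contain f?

From (1): d ∉ Q.
From (3): a ∈ U.
From (5): e ∈ X.
(2): c ∉ X.
(4) (exactly one): f ∈ X.

f: X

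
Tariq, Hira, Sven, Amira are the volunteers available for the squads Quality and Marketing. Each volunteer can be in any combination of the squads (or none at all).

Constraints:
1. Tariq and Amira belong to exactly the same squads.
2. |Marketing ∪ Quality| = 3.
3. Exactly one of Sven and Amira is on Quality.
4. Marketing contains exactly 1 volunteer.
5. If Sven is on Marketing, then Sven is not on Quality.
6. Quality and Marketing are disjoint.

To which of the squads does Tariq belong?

Tariq: Quality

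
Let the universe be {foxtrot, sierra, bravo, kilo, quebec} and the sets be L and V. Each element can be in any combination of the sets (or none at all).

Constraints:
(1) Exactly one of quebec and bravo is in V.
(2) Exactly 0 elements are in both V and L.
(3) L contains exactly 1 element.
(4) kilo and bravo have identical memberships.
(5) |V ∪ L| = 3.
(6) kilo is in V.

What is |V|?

2

From (6): kilo ∈ V.
(4): bravo matches kilo: bravo ∈ V.
(1) (exactly one): quebec ∉ V.
Suppose foxtrot ∈ V: no assignment then satisfies all the clues, so foxtrot ∉ V.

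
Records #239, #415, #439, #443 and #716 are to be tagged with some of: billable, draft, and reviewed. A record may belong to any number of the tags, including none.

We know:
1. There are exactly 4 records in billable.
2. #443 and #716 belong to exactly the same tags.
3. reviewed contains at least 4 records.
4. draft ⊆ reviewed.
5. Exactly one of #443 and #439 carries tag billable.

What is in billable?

billable = {#239, #415, #443, #716}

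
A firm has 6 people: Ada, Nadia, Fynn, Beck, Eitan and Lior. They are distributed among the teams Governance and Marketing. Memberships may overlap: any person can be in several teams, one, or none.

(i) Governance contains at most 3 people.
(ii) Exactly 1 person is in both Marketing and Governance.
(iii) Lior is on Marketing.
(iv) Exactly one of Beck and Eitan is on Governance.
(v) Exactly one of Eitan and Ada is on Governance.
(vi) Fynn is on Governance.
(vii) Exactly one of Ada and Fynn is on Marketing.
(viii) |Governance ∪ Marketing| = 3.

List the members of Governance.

Governance = {Eitan, Fynn}

From (iii): Lior ∈ Marketing.
From (vi): Fynn ∈ Governance.
Suppose Ada ∈ Governance: no assignment then satisfies all the clues, so Ada ∉ Governance.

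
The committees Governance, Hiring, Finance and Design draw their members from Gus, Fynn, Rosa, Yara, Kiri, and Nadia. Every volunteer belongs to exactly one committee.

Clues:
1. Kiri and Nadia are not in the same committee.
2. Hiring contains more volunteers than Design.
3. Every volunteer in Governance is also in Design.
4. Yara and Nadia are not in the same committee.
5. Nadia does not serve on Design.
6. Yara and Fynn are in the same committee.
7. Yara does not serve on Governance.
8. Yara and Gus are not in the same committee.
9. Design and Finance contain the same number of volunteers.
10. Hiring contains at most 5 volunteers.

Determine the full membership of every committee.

Governance = {}; Hiring = {Fynn, Kiri, Rosa, Yara}; Finance = {Nadia}; Design = {Gus}

From (5): Nadia ∉ Design.
From (7): Yara ∉ Governance.
(3) contrapositive: Nadia ∉ Governance.
(6): Fynn matches Yara: Fynn ∉ Governance.
Suppose Gus ∈ Governance: no assignment then satisfies all the clues, so Gus ∉ Governance.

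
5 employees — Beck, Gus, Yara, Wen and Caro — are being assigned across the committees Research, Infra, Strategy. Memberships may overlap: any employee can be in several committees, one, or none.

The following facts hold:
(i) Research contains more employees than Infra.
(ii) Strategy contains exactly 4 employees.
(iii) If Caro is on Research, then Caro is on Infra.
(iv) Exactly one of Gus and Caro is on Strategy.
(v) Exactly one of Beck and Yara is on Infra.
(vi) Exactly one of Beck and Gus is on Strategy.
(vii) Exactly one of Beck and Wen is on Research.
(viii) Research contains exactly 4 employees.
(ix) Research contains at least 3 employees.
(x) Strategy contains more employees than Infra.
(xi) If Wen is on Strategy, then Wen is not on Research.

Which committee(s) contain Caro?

Caro: Infra, Research, Strategy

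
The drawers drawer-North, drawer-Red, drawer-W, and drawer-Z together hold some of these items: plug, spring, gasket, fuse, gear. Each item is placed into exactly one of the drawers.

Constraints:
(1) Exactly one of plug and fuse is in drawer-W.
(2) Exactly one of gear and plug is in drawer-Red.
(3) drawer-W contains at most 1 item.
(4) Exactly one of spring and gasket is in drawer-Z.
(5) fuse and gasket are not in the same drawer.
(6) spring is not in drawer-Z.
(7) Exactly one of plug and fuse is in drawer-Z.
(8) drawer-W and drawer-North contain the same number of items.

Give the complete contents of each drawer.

From (6): spring ∉ drawer-Z.
(4) (exactly one): gasket ∈ drawer-Z.
(5): fuse ∉ drawer-Z.
(7) (exactly one): plug ∈ drawer-Z.
(1) (exactly one): fuse ∈ drawer-W.
(2) (exactly one): gear ∈ drawer-Red.
(3): drawer-W already has 1, so the rest are out.
Suppose spring ∉ drawer-North: no assignment then satisfies all the clues, so spring ∈ drawer-North.

drawer-North = {spring}; drawer-Red = {gear}; drawer-W = {fuse}; drawer-Z = {gasket, plug}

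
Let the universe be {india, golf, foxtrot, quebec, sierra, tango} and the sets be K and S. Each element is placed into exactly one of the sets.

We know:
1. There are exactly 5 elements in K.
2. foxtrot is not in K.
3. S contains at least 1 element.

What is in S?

S = {foxtrot}

From (2): foxtrot ∉ K.
(1): only 5 candidates remain for K, so all are in.
(3): only 1 candidates remain for S, so all are in.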